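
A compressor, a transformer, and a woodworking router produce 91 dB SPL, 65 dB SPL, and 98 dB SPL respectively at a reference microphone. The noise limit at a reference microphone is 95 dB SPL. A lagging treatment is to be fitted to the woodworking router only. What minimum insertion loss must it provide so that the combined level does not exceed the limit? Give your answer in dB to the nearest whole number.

5 dB

Everything except the woodworking router sums to 10^(91/10) + 10^(65/10) = 1.262e+09 in linear terms, 91.01 dB SPL.
To meet 95 dB SPL overall, the treated woodworking router may contribute at most 10^(95/10) − 1.262e+09 = 1.900e+09, i.e. 92.79 dB SPL.
Required insertion loss = 98 − 92.79 = 5.21 dB.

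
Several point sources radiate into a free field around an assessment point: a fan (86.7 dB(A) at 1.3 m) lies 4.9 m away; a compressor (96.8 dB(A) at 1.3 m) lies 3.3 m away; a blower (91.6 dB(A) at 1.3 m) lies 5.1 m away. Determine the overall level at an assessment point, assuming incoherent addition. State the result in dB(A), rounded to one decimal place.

89.4 dB(A)

Apply inverse-square spreading to bring every level to the receiver, then sum 10^(L/10).
fan: 86.7 − 20·log₁₀(4.9/1.3) = 86.7 − 11.53 = 75.17 dB(A).
compressor: 96.8 − 20·log₁₀(3.3/1.3) = 96.8 − 8.09 = 88.71 dB(A).
blower: 91.6 − 20·log₁₀(5.1/1.3) = 91.6 − 11.87 = 79.73 dB(A).
Σ 10^(L/10) = 8.696e+08 → L_total = 10·log₁₀(8.696e+08) = 89.39 dB(A).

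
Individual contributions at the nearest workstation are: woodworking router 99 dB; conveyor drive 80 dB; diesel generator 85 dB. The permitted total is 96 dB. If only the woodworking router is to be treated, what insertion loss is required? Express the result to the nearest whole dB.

Fixed contribution from the other sources: Σ 10^(L/10) = 10^(80/10) + 10^(85/10) = 4.162e+08 (86.19 dB).
The limit corresponds to 10^(96/10) = 3.981e+09; subtracting the fixed part leaves 3.565e+09 for the woodworking router, i.e. 95.52 dB.
So the woodworking router must be reduced from 99 to 95.52 dB: IL = 3.48 dB.

3 dB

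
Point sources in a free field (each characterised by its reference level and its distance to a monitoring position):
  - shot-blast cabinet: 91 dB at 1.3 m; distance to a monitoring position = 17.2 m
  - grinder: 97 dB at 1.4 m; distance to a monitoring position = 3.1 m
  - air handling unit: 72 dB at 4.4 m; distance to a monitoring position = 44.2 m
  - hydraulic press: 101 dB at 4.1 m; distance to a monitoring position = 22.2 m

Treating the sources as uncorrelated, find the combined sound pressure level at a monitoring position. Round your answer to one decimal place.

91.6 dB

Apply inverse-square spreading to bring every level to the receiver, then sum 10^(L/10).
shot-blast cabinet: 91 − 20·log₁₀(17.2/1.3) = 91 − 22.43 = 68.57 dB.
grinder: 97 − 20·log₁₀(3.1/1.4) = 97 − 6.90 = 90.10 dB.
air handling unit: 72 − 20·log₁₀(44.2/4.4) = 72 − 20.04 = 51.96 dB.
hydraulic press: 101 − 20·log₁₀(22.2/4.1) = 101 − 14.67 = 86.33 dB.
Σ 10^(L/10) = 1.459e+09 → L_total = 10·log₁₀(1.459e+09) = 91.64 dB.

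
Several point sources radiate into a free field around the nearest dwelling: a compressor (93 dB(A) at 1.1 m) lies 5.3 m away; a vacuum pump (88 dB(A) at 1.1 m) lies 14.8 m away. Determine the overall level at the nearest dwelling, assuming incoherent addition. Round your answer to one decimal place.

79.5 dB(A)

Apply inverse-square spreading to bring every level to the receiver, then sum 10^(L/10).
compressor: 93 − 20·log₁₀(5.3/1.1) = 93 − 13.66 = 79.34 dB(A).
vacuum pump: 88 − 20·log₁₀(14.8/1.1) = 88 − 22.58 = 65.42 dB(A).
Σ 10^(L/10) = 8.943e+07 → L_total = 10·log₁₀(8.943e+07) = 79.51 dB(A).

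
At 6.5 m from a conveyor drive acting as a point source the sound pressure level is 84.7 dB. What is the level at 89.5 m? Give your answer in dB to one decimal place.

For a point source, L₂ = L₁ − 20·log₁₀(r₂/r₁).
L₂ = 84.7 − 20·log₁₀(89.5/6.5) = 84.7 − 22.778 = 61.92 dB.

61.9 dB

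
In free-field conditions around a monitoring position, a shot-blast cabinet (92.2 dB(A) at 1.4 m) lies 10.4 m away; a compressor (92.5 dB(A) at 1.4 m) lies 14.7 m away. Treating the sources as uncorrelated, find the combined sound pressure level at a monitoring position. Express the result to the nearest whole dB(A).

First find each source's level at the receiver (point-source: −20·log₁₀(r/r_ref)), then combine on an intensity basis.
shot-blast cabinet: 92.2 − 20·log₁₀(10.4/1.4) = 92.2 − 17.42 = 74.78 dB(A).
compressor: 92.5 − 20·log₁₀(14.7/1.4) = 92.5 − 20.42 = 72.08 dB(A).
Σ 10^(L/10) = 4.620e+07 → L_total = 10·log₁₀(4.620e+07) = 76.65 dB(A).

77 dB(A)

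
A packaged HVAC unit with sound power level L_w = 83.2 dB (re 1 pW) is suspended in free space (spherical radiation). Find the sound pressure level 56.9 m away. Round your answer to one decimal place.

L_p = L_w − 10·log₁₀(4π·r²) with r = 56.9 m.
4π·r² = 4.069e+04 m², 10·log₁₀ of that is 46.094 dB.
L_p = 83.2 − 46.094 = 37.11 dB.

37.1 dB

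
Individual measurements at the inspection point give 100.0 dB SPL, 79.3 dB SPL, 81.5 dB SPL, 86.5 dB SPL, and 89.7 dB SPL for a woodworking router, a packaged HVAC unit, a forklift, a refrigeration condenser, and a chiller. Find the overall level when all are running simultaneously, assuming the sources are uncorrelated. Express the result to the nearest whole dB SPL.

For uncorrelated sources the intensities add, so convert each level to linear form, sum, and take 10·log₁₀ of the total.
Σ 10^(L/10) = 10^(100.0/10) + 10^(79.3/10) + 10^(81.5/10) + 10^(86.5/10) + 10^(89.7/10) = 1.161e+10.
L_total = 10·log₁₀(1.161e+10) = 100.65 dB SPL.

101 dB SPL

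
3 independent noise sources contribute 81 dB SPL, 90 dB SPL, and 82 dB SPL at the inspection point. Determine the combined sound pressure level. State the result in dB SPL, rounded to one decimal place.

Incoherent sources combine by intensity addition: L_total = 10·log₁₀(Σ 10^(L_i/10)).
Σ 10^(L/10) = 10^(81/10) + 10^(90/10) + 10^(82/10) = 1.284e+09.
L_total = 10·log₁₀(1.284e+09) = 91.09 dB SPL.

91.1 dB SPL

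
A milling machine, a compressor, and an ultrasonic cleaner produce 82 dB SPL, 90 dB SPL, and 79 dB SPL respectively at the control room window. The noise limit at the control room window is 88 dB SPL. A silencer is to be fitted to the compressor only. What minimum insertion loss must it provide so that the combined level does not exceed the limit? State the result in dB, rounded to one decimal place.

Fixed contribution from the other sources: Σ 10^(L/10) = 10^(82/10) + 10^(79/10) = 2.379e+08 (83.76 dB SPL).
The limit corresponds to 10^(88/10) = 6.310e+08; subtracting the fixed part leaves 3.930e+08 for the compressor, i.e. 85.94 dB SPL.
Required insertion loss = 90 − 85.94 = 4.06 dB.

4.1 dB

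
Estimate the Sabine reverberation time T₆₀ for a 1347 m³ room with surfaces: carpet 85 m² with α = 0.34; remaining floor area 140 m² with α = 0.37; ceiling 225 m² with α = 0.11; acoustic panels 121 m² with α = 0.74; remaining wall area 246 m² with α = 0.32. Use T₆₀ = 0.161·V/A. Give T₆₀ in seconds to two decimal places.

0.79 s

Total absorption A = 85·0.34 + 140·0.37 + 225·0.11 + 121·0.74 + 246·0.32 = 273.71 m² sabins.
T₆₀ = 0.161 × 1347 / 273.71 = 0.792 s.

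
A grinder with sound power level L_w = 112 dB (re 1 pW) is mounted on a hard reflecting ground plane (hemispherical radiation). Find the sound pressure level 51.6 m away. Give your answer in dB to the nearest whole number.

L_p = L_w − 10·log₁₀(2π·r²) with r = 51.6 m.
2π·r² = 1.673e+04 m², 10·log₁₀ of that is 42.235 dB.
L_p = 112 − 42.235 = 69.77 dB.

70 dB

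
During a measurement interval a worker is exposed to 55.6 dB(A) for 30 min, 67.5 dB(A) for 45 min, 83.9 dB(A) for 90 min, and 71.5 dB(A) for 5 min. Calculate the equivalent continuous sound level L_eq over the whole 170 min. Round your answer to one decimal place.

81.2 dB(A)

Weight each interval's intensity by its duration and average over T = 170 min:
Σ tᵢ·10^(Lᵢ/10) = 30·10^(55.6/10) + 45·10^(67.5/10) + 90·10^(83.9/10) + 5·10^(71.5/10) = 2.243e+10.
L_eq = 10·log₁₀(2.243e+10/170) = 81.20 dB(A).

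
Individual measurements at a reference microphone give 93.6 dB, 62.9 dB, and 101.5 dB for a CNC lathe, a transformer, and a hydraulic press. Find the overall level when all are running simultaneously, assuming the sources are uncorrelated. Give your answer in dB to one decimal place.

102.2 dB

For uncorrelated sources the intensities add, so convert each level to linear form, sum, and take 10·log₁₀ of the total.
Σ 10^(L/10) = 10^(93.6/10) + 10^(62.9/10) + 10^(101.5/10) = 1.642e+10.
L_total = 10·log₁₀(1.642e+10) = 102.15 dB.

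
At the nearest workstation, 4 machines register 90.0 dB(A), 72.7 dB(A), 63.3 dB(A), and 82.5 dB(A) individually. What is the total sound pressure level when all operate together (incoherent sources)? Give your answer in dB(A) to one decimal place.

For uncorrelated sources the intensities add, so convert each level to linear form, sum, and take 10·log₁₀ of the total.
Σ 10^(L/10) = 10^(90.0/10) + 10^(72.7/10) + 10^(63.3/10) + 10^(82.5/10) = 1.199e+09.
L_total = 10·log₁₀(1.199e+09) = 90.79 dB(A).

90.8 dB(A)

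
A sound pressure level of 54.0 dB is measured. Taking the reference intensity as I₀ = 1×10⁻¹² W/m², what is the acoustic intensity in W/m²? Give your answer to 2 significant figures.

2.5e-07 W/m²

I/I₀ = 10^(54.0/10) = 2.512e+05, so I = 2.512e+05 × 10⁻¹² W/m².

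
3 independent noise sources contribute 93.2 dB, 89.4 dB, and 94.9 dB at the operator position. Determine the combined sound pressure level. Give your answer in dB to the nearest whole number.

98 dB

Incoherent sources combine by intensity addition: L_total = 10·log₁₀(Σ 10^(L_i/10)).
Σ 10^(L/10) = 10^(93.2/10) + 10^(89.4/10) + 10^(94.9/10) = 6.051e+09.
L_total = 10·log₁₀(6.051e+09) = 97.82 dB.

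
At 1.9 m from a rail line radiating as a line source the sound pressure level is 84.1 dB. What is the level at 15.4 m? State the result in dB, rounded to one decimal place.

75.0 dB

Cylindrical spreading from a line source gives a 10·log₁₀(r₂/r₁) drop.
L₂ = 84.1 − 10·log₁₀(15.4/1.9) = 84.1 − 9.088 = 75.01 dB.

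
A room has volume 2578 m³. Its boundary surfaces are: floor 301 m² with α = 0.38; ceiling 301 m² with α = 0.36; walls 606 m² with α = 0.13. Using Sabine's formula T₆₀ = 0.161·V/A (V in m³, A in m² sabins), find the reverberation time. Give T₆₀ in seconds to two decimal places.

1.38 s

Summing Sᵢαᵢ: 301·0.38 + 301·0.36 + 606·0.13 = 301.52 m².
T₆₀ = 0.161 × 2578 / 301.52 = 1.377 s.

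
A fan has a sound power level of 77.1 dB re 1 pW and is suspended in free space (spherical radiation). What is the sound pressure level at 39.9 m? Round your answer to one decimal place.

34.1 dB

L_p = L_w − 10·log₁₀(4π·r²) with r = 39.9 m.
4π·r² = 2.001e+04 m², 10·log₁₀ of that is 43.012 dB.
L_p = 77.1 − 43.012 = 34.09 dB.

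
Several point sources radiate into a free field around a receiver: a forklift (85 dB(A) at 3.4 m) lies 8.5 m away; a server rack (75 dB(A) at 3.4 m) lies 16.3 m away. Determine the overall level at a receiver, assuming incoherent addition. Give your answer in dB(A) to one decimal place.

First find each source's level at the receiver (point-source: −20·log₁₀(r/r_ref)), then combine on an intensity basis.
forklift: 85 − 20·log₁₀(8.5/3.4) = 85 − 7.96 = 77.04 dB(A).
server rack: 75 − 20·log₁₀(16.3/3.4) = 75 − 13.61 = 61.39 dB(A).
Σ 10^(L/10) = 5.197e+07 → L_total = 10·log₁₀(5.197e+07) = 77.16 dB(A).

77.2 dB(A)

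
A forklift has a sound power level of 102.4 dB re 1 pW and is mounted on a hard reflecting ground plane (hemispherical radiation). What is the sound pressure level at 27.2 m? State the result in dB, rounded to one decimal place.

Free-field hemispherical radiation: L_p = L_w − 10·log₁₀(2π·r²), r = 27.2 m.
2π·r² = 4649 m², 10·log₁₀ of that is 36.673 dB.
L_p = 102.4 − 36.673 = 65.73 dB.

65.7 dB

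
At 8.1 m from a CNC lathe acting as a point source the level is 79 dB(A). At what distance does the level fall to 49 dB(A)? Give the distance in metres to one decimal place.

The 30.0 dB drop corresponds to a distance ratio of 10^(30.0/20) for a point source.
r₂ = 8.1·10^((79−49)/20) = 8.1·10^(30.0/20) = 256.14 m.

256.1 m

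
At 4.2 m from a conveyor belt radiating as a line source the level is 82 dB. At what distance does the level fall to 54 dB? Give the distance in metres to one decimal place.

2650.0 m

The 28.0 dB drop corresponds to a distance ratio of 10^(28.0/10) for a line source.
r₂ = 4.2·10^((82−54)/10) = 4.2·10^(28.0/10) = 2650.02 m.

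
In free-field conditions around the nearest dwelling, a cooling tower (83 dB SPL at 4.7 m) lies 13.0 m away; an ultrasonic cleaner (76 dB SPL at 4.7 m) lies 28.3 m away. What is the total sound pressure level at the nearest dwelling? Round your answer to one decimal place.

74.3 dB SPL

Apply inverse-square spreading to bring every level to the receiver, then sum 10^(L/10).
cooling tower: 83 − 20·log₁₀(13.0/4.7) = 83 − 8.84 = 74.16 dB SPL.
ultrasonic cleaner: 76 − 20·log₁₀(28.3/4.7) = 76 − 15.59 = 60.41 dB SPL.
Σ 10^(L/10) = 2.718e+07 → L_total = 10·log₁₀(2.718e+07) = 74.34 dB SPL.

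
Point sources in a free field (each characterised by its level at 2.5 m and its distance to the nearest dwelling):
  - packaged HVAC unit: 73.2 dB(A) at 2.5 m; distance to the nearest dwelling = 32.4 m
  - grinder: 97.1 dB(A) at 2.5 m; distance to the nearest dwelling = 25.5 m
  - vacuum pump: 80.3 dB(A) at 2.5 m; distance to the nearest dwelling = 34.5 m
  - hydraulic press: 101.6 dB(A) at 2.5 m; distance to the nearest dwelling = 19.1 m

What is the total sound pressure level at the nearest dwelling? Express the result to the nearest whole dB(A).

Apply inverse-square spreading to bring every level to the receiver, then sum 10^(L/10).
packaged HVAC unit: 73.2 − 20·log₁₀(32.4/2.5) = 73.2 − 22.25 = 50.95 dB(A).
grinder: 97.1 − 20·log₁₀(25.5/2.5) = 97.1 − 20.17 = 76.93 dB(A).
vacuum pump: 80.3 − 20·log₁₀(34.5/2.5) = 80.3 − 22.80 = 57.50 dB(A).
hydraulic press: 101.6 − 20·log₁₀(19.1/2.5) = 101.6 − 17.66 = 83.94 dB(A).
Σ 10^(L/10) = 2.976e+08 → L_total = 10·log₁₀(2.976e+08) = 84.74 dB(A).

85 dB(A)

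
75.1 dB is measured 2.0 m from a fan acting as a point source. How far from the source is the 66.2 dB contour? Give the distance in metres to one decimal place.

For a point source L₁ − L₂ = 20·log₁₀(r₂/r₁), so r₂ = r₁·10^((L₁−L₂)/20).
r₂ = 2.0·10^((75.1−66.2)/20) = 2.0·10^(8.9/20) = 5.57 m.

5.6 m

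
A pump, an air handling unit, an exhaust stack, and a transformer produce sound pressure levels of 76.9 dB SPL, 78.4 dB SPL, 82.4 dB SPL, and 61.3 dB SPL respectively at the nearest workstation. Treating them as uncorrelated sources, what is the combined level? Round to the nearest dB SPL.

For uncorrelated sources the intensities add, so convert each level to linear form, sum, and take 10·log₁₀ of the total.
Σ 10^(L/10) = 10^(76.9/10) + 10^(78.4/10) + 10^(82.4/10) + 10^(61.3/10) = 2.933e+08.
L_total = 10·log₁₀(2.933e+08) = 84.67 dB SPL.

85 dB SPL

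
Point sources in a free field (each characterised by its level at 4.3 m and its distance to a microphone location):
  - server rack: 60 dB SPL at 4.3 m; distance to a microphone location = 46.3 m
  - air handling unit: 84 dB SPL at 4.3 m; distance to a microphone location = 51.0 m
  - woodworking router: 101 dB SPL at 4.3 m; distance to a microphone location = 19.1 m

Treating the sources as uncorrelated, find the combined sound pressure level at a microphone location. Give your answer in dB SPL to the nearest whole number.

88 dB SPL

First find each source's level at the receiver (point-source: −20·log₁₀(r/r_ref)), then combine on an intensity basis.
server rack: 60 − 20·log₁₀(46.3/4.3) = 60 − 20.64 = 39.36 dB SPL.
air handling unit: 84 − 20·log₁₀(51.0/4.3) = 84 − 21.48 = 62.52 dB SPL.
woodworking router: 101 − 20·log₁₀(19.1/4.3) = 101 − 12.95 = 88.05 dB SPL.
Σ 10^(L/10) = 6.399e+08 → L_total = 10·log₁₀(6.399e+08) = 88.06 dB SPL.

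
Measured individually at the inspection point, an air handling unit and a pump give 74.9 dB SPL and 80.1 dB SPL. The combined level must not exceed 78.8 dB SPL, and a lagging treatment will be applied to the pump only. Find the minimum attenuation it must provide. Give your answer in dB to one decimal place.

3.6 dB

Fixed contribution from the other source: Σ 10^(L/10) = 10^(74.9/10) = 3.090e+07 (74.90 dB SPL).
The limit corresponds to 10^(78.8/10) = 7.586e+07; subtracting the fixed part leaves 4.495e+07 for the pump, i.e. 76.53 dB SPL.
So the pump must be reduced from 80.1 to 76.53 dB SPL: IL = 3.57 dB.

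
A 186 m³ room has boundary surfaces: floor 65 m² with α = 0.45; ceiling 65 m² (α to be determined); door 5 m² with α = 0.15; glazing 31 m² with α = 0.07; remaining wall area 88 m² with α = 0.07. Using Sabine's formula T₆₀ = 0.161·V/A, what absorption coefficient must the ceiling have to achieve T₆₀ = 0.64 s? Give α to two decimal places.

0.13

A = 0.161·V/T₆₀ = 0.161·186/0.64 = 46.79 m² sabins.
Absorption from the other surfaces = 65·0.45 + 5·0.15 + 31·0.07 + 88·0.07 = 38.33 m², so the ceiling must supply 8.46 m² over 65 m².
α = 8.46/65 = 0.130.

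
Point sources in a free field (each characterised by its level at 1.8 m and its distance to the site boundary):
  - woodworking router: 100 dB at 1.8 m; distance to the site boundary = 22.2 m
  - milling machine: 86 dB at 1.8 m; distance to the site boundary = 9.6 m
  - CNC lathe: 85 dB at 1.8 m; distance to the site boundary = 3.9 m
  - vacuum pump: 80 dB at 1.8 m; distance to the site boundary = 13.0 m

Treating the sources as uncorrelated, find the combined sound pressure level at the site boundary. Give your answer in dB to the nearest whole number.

Propagate each source to the receiver with L = L_ref − 20·log₁₀(r/r_ref), then add intensities.
woodworking router: 100 − 20·log₁₀(22.2/1.8) = 100 − 21.82 = 78.18 dB.
milling machine: 86 − 20·log₁₀(9.6/1.8) = 86 − 14.54 = 71.46 dB.
CNC lathe: 85 − 20·log₁₀(3.9/1.8) = 85 − 6.72 = 78.28 dB.
vacuum pump: 80 − 20·log₁₀(13.0/1.8) = 80 − 17.17 = 62.83 dB.
Σ 10^(L/10) = 1.490e+08 → L_total = 10·log₁₀(1.490e+08) = 81.73 dB.

82 dB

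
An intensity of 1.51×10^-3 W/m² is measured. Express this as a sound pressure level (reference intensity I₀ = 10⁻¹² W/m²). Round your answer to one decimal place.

L = 10·log₁₀(I/I₀) = 10·log₁₀(1.51×10^-3/10⁻¹²) = 10·log₁₀(1.51×10^9).
L = 10·(0.1790 + 9) = 91.79 dB.

91.8 dB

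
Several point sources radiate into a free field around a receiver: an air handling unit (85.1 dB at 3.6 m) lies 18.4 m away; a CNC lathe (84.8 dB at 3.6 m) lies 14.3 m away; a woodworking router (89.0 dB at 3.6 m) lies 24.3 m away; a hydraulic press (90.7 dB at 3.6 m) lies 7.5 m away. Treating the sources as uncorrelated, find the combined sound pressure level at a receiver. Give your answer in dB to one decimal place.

First find each source's level at the receiver (point-source: −20·log₁₀(r/r_ref)), then combine on an intensity basis.
air handling unit: 85.1 − 20·log₁₀(18.4/3.6) = 85.1 − 14.17 = 70.93 dB.
CNC lathe: 84.8 − 20·log₁₀(14.3/3.6) = 84.8 − 11.98 = 72.82 dB.
woodworking router: 89.0 − 20·log₁₀(24.3/3.6) = 89.0 − 16.59 = 72.41 dB.
hydraulic press: 90.7 − 20·log₁₀(7.5/3.6) = 90.7 − 6.38 = 84.32 dB.
Σ 10^(L/10) = 3.197e+08 → L_total = 10·log₁₀(3.197e+08) = 85.05 dB.

85.0 dB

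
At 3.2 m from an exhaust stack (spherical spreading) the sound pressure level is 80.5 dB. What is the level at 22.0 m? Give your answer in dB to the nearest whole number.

Spherical spreading from a point source gives a 20·log₁₀(r₂/r₁) drop.
L₂ = 80.5 − 20·log₁₀(22.0/3.2) = 80.5 − 16.745 = 63.75 dB.

64 dB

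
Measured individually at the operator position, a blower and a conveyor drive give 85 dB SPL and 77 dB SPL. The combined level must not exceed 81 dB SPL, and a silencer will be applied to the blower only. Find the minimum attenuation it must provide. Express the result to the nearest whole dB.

Fixed contribution from the other source: Σ 10^(L/10) = 10^(77/10) = 5.012e+07 (77.00 dB SPL).
To meet 81 dB SPL overall, the treated blower may contribute at most 10^(81/10) − 5.012e+07 = 7.577e+07, i.e. 78.80 dB SPL.
So the blower must be reduced from 85 to 78.80 dB SPL: IL = 6.20 dB.

6 dB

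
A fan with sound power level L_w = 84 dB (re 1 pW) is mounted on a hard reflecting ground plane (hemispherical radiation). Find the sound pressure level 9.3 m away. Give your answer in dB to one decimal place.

56.6 dB

L_p = L_w − 10·log₁₀(2π·r²) with r = 9.3 m.
2π·r² = 543.4 m², 10·log₁₀ of that is 27.351 dB.
L_p = 84 − 27.351 = 56.65 dB.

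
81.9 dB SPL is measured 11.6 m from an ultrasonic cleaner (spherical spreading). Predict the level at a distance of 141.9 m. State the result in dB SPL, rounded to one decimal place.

For a point source, L₂ = L₁ − 20·log₁₀(r₂/r₁).
L₂ = 81.9 − 20·log₁₀(141.9/11.6) = 81.9 − 21.750 = 60.15 dB SPL.

60.1 dB SPL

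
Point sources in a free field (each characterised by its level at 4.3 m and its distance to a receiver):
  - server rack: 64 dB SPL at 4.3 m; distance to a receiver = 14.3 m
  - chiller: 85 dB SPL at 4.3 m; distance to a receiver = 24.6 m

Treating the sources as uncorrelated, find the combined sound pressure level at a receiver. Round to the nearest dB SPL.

First find each source's level at the receiver (point-source: −20·log₁₀(r/r_ref)), then combine on an intensity basis.
server rack: 64 − 20·log₁₀(14.3/4.3) = 64 − 10.44 = 53.56 dB SPL.
chiller: 85 − 20·log₁₀(24.6/4.3) = 85 − 15.15 = 69.85 dB SPL.
Σ 10^(L/10) = 9.889e+06 → L_total = 10·log₁₀(9.889e+06) = 69.95 dB SPL.

70 dB SPL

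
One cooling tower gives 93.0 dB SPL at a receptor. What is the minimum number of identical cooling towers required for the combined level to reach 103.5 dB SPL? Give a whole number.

12

Need L₁ + 10·log₁₀ N ≥ 103.5, i.e. log₁₀ N ≥ 1.05.
N ≥ 10^(10.5/10) = 11.220, so N = 12.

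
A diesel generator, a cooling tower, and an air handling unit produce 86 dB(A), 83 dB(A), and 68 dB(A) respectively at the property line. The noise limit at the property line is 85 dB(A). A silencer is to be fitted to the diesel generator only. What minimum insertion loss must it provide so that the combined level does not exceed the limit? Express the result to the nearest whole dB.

6 dB

The untreated sources together contribute 10^(83/10) + 10^(68/10) = 2.058e+08, i.e. 83.14 dB(A).
The limit corresponds to 10^(85/10) = 3.162e+08; subtracting the fixed part leaves 1.104e+08 for the diesel generator, i.e. 80.43 dB(A).
So the diesel generator must be reduced from 86 to 80.43 dB(A): IL = 5.57 dB.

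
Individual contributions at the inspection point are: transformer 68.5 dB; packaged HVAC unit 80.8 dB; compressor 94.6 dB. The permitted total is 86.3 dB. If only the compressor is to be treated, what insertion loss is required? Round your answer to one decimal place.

Everything except the compressor sums to 10^(68.5/10) + 10^(80.8/10) = 1.273e+08 in linear terms, 81.05 dB.
To meet 86.3 dB overall, the treated compressor may contribute at most 10^(86.3/10) − 1.273e+08 = 2.993e+08, i.e. 84.76 dB.
Required insertion loss = 94.6 − 84.76 = 9.84 dB.

9.8 dB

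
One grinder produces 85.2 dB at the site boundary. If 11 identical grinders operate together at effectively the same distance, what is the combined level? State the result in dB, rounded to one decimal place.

N identical incoherent sources raise the level by 10·log₁₀ N.
L_total = 85.2 + 10·log₁₀(11) = 85.2 + 10.414 = 95.61 dB.

95.6 dB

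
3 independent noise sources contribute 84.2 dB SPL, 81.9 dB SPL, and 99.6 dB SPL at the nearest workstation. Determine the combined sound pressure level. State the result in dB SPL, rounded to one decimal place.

Incoherent sources combine by intensity addition: L_total = 10·log₁₀(Σ 10^(L_i/10)).
Σ 10^(L/10) = 10^(84.2/10) + 10^(81.9/10) + 10^(99.6/10) = 9.538e+09.
L_total = 10·log₁₀(9.538e+09) = 99.79 dB SPL.

99.8 dB SPL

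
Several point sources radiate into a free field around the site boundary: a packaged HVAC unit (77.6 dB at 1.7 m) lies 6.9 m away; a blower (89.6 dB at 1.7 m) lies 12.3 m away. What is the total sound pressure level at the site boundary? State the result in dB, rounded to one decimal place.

Propagate each source to the receiver with L = L_ref − 20·log₁₀(r/r_ref), then add intensities.
packaged HVAC unit: 77.6 − 20·log₁₀(6.9/1.7) = 77.6 − 12.17 = 65.43 dB.
blower: 89.6 − 20·log₁₀(12.3/1.7) = 89.6 − 17.19 = 72.41 dB.
Σ 10^(L/10) = 2.091e+07 → L_total = 10·log₁₀(2.091e+07) = 73.20 dB.

73.2 dB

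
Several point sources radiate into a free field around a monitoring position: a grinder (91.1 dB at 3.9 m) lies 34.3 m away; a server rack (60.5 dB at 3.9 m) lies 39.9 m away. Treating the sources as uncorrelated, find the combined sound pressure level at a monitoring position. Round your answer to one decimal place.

72.2 dB

Propagate each source to the receiver with L = L_ref − 20·log₁₀(r/r_ref), then add intensities.
grinder: 91.1 − 20·log₁₀(34.3/3.9) = 91.1 − 18.88 = 72.22 dB.
server rack: 60.5 − 20·log₁₀(39.9/3.9) = 60.5 − 20.20 = 40.30 dB.
Σ 10^(L/10) = 1.667e+07 → L_total = 10·log₁₀(1.667e+07) = 72.22 dB.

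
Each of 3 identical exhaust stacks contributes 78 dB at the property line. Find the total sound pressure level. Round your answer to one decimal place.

82.8 dB

L_total = L₁ + 10·log₁₀ N for N identical incoherent sources.
L_total = 78 + 10·log₁₀(3) = 78 + 4.771 = 82.77 dB.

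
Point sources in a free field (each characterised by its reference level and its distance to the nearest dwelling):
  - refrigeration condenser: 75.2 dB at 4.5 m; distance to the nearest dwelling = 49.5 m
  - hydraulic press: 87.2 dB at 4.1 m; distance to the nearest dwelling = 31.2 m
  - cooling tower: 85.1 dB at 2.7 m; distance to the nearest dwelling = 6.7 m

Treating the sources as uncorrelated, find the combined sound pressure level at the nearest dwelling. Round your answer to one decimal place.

77.9 dB

Propagate each source to the receiver with L = L_ref − 20·log₁₀(r/r_ref), then add intensities.
refrigeration condenser: 75.2 − 20·log₁₀(49.5/4.5) = 75.2 − 20.83 = 54.37 dB.
hydraulic press: 87.2 − 20·log₁₀(31.2/4.1) = 87.2 − 17.63 = 69.57 dB.
cooling tower: 85.1 − 20·log₁₀(6.7/2.7) = 85.1 − 7.89 = 77.21 dB.
Σ 10^(L/10) = 6.189e+07 → L_total = 10·log₁₀(6.189e+07) = 77.92 dB.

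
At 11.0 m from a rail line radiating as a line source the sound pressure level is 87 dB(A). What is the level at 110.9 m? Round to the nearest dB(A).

For a line source, L₂ = L₁ − 10·log₁₀(r₂/r₁).
L₂ = 87 − 10·log₁₀(110.9/11.0) = 87 − 10.035 = 76.96 dB(A).

77 dB(A)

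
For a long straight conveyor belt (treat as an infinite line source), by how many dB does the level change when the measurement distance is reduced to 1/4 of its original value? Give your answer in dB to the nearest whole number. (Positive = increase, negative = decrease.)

A line source loses 3 dB per doubling of distance; generally ΔL = −10·log₁₀(r₂/r₁).
ΔL = −10·log₁₀(0.25) = +6.02 dB.

+6 dB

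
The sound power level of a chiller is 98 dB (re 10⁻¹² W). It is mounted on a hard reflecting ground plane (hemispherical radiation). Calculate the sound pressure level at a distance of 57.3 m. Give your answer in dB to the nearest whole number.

L_p = L_w − 10·log₁₀(2π·r²) with r = 57.3 m.
2π·r² = 2.063e+04 m², 10·log₁₀ of that is 43.145 dB.
L_p = 98 − 43.145 = 54.86 dB.

55 dB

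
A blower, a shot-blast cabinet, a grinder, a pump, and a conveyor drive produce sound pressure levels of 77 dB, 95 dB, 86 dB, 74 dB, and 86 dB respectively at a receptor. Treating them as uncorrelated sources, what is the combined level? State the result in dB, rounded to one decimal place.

96.1 dB

Incoherent sources combine by intensity addition: L_total = 10·log₁₀(Σ 10^(L_i/10)).
Σ 10^(L/10) = 10^(77/10) + 10^(95/10) + 10^(86/10) + 10^(74/10) + 10^(86/10) = 4.034e+09.
L_total = 10·log₁₀(4.034e+09) = 96.06 dB.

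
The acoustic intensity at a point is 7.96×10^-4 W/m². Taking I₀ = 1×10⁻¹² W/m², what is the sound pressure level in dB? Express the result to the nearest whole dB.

L = 10·log₁₀(I/I₀) = 10·log₁₀(7.96×10^-4/10⁻¹²) = 10·log₁₀(7.96×10^8).
L = 10·(0.9009 + 8) = 89.01 dB.

89 dB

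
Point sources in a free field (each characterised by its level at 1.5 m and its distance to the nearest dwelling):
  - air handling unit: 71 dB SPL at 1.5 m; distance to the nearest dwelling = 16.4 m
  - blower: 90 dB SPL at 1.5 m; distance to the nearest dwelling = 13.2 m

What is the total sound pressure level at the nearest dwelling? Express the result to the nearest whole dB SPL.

71 dB SPL

Propagate each source to the receiver with L = L_ref − 20·log₁₀(r/r_ref), then add intensities.
air handling unit: 71 − 20·log₁₀(16.4/1.5) = 71 − 20.78 = 50.22 dB SPL.
blower: 90 − 20·log₁₀(13.2/1.5) = 90 − 18.89 = 71.11 dB SPL.
Σ 10^(L/10) = 1.302e+07 → L_total = 10·log₁₀(1.302e+07) = 71.15 dB SPL.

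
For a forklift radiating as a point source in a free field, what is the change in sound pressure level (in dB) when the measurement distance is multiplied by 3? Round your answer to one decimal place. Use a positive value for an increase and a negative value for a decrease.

With spherical spreading the level changes by −20·log₁₀(r₂/r₁).
ΔL = −20·log₁₀(3) = -9.54 dB.

-9.5 dB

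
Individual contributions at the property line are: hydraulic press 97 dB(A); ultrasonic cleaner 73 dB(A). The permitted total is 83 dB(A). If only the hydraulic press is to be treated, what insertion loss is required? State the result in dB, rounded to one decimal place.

14.5 dB

Fixed contribution from the other source: Σ 10^(L/10) = 10^(73/10) = 1.995e+07 (73.00 dB(A)).
To meet 83 dB(A) overall, the treated hydraulic press may contribute at most 10^(83/10) − 1.995e+07 = 1.796e+08, i.e. 82.54 dB(A).
So the hydraulic press must be reduced from 97 to 82.54 dB(A): IL = 14.46 dB.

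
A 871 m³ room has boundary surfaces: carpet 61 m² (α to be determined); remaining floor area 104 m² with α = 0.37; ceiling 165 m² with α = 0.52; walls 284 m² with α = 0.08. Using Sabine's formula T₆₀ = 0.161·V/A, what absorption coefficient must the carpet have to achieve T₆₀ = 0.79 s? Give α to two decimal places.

0.50

Required total absorption A = 0.161·871/0.79 = 177.51 m².
Absorption from the other surfaces = 104·0.37 + 165·0.52 + 284·0.08 = 147.00 m², so the carpet must supply 30.51 m² over 61 m².
α = 30.51/61 = 0.500.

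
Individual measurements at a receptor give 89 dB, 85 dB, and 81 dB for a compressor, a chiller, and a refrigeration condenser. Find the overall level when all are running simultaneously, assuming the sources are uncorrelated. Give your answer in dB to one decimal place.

90.9 dB

For uncorrelated sources the intensities add, so convert each level to linear form, sum, and take 10·log₁₀ of the total.
Σ 10^(L/10) = 10^(89/10) + 10^(85/10) + 10^(81/10) = 1.236e+09.
L_total = 10·log₁₀(1.236e+09) = 90.92 dB.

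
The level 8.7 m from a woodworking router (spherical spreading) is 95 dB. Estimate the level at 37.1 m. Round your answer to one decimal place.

For a point source, L₂ = L₁ − 20·log₁₀(r₂/r₁).
L₂ = 95 − 20·log₁₀(37.1/8.7) = 95 − 12.597 = 82.40 dB.

82.4 dB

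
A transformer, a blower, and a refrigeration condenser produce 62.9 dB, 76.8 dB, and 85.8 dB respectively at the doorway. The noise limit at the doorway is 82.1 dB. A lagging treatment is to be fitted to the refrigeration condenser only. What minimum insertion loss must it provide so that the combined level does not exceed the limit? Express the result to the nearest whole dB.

The untreated sources together contribute 10^(62.9/10) + 10^(76.8/10) = 4.981e+07, i.e. 76.97 dB.
The limit corresponds to 10^(82.1/10) = 1.622e+08; subtracting the fixed part leaves 1.124e+08 for the refrigeration condenser, i.e. 80.51 dB.
So the refrigeration condenser must be reduced from 85.8 to 80.51 dB: IL = 5.29 dB.

5 dB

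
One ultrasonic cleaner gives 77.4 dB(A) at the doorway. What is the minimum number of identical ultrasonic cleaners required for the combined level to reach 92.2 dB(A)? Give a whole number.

31

Need L₁ + 10·log₁₀ N ≥ 92.2, i.e. log₁₀ N ≥ 1.48.
N ≥ 10^(14.8/10) = 30.200, so N = 31.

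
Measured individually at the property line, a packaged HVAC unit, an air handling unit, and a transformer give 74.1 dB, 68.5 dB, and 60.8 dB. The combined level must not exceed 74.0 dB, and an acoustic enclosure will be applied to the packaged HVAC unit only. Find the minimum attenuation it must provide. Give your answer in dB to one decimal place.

Everything except the packaged HVAC unit sums to 10^(68.5/10) + 10^(60.8/10) = 8.282e+06 in linear terms, 69.18 dB.
To meet 74.0 dB overall, the treated packaged HVAC unit may contribute at most 10^(74.0/10) − 8.282e+06 = 1.684e+07, i.e. 72.26 dB.
So the packaged HVAC unit must be reduced from 74.1 to 72.26 dB: IL = 1.84 dB.

1.8 dB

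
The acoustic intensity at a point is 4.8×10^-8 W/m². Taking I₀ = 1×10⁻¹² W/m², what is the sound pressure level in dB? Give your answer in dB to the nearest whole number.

Dividing by I₀ shifts the exponent by 12: I/I₀ = 4.8×10^4.
L = 10·(0.6812 + 4) = 46.81 dB.

47 dB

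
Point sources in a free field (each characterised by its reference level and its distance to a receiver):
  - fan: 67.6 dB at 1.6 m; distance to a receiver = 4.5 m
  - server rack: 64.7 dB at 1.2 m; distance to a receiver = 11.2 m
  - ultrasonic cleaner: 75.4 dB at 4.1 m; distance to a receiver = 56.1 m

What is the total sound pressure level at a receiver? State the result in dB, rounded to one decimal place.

Apply inverse-square spreading to bring every level to the receiver, then sum 10^(L/10).
fan: 67.6 − 20·log₁₀(4.5/1.6) = 67.6 − 8.98 = 58.62 dB.
server rack: 64.7 − 20·log₁₀(11.2/1.2) = 64.7 − 19.40 = 45.30 dB.
ultrasonic cleaner: 75.4 − 20·log₁₀(56.1/4.1) = 75.4 − 22.72 = 52.68 dB.
Σ 10^(L/10) = 9.465e+05 → L_total = 10·log₁₀(9.465e+05) = 59.76 dB.

59.8 dB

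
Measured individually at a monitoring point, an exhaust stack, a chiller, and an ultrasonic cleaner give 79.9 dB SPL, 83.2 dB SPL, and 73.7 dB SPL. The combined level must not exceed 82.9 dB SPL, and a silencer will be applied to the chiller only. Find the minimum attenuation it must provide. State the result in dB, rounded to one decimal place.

4.5 dB

The untreated sources together contribute 10^(79.9/10) + 10^(73.7/10) = 1.212e+08, i.e. 80.83 dB SPL.
To meet 82.9 dB SPL overall, the treated chiller may contribute at most 10^(82.9/10) − 1.212e+08 = 7.382e+07, i.e. 78.68 dB SPL.
So the chiller must be reduced from 83.2 to 78.68 dB SPL: IL = 4.52 dB.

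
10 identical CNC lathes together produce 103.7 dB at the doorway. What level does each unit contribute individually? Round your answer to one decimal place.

93.7 dB

For N identical incoherent sources L_total = L₁ + 10·log₁₀ N, so L₁ = 103.7 − 10·log₁₀(10) = 103.7 − 10.000.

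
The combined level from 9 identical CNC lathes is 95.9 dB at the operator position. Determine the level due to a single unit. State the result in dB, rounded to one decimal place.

9 equal contributions raise the level by 10·log₁₀ 9 = 9.542 dB, so each unit alone gives 95.9 − 9.542.

86.4 dB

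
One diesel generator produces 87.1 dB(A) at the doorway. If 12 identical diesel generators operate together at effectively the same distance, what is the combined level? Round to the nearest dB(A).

98 dB(A)

L_total = L₁ + 10·log₁₀ N for N identical incoherent sources.
L_total = 87.1 + 10·log₁₀(12) = 87.1 + 10.792 = 97.89 dB(A).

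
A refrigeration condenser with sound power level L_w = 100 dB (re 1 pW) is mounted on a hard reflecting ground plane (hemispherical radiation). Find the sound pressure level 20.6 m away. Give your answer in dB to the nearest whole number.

L_p = L_w − 10·log₁₀(2π·r²) with r = 20.6 m.
2π·r² = 2666 m², 10·log₁₀ of that is 34.259 dB.
L_p = 100 − 34.259 = 65.74 dB.

66 dB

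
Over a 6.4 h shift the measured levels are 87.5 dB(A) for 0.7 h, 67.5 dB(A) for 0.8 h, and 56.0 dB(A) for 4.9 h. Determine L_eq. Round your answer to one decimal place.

Weight each interval's intensity by its duration and average over T = 6.4 h:
Σ tᵢ·10^(Lᵢ/10) = 0.7·10^(87.5/10) + 0.8·10^(67.5/10) + 4.9·10^(56.0/10) = 4.001e+08.
L_eq = 10·log₁₀(4.001e+08/6.4) = 77.96 dB(A).

78.0 dB(A)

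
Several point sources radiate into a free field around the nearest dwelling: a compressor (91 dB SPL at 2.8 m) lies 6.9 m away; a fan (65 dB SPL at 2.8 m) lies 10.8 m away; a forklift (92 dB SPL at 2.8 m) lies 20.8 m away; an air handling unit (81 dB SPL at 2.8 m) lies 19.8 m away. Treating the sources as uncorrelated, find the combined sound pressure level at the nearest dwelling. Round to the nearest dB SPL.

Apply inverse-square spreading to bring every level to the receiver, then sum 10^(L/10).
compressor: 91 − 20·log₁₀(6.9/2.8) = 91 − 7.83 = 83.17 dB SPL.
fan: 65 − 20·log₁₀(10.8/2.8) = 65 − 11.73 = 53.27 dB SPL.
forklift: 92 − 20·log₁₀(20.8/2.8) = 92 − 17.42 = 74.58 dB SPL.
air handling unit: 81 − 20·log₁₀(19.8/2.8) = 81 − 16.99 = 64.01 dB SPL.
Σ 10^(L/10) = 2.388e+08 → L_total = 10·log₁₀(2.388e+08) = 83.78 dB SPL.

84 dB SPL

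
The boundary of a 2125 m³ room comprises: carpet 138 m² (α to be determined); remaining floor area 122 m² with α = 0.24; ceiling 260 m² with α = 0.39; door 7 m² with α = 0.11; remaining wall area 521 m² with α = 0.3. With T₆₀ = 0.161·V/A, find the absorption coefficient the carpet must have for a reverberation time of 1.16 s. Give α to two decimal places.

From T₆₀ = 0.161·V/A, the target T₆₀ = 1.16 s needs A = 0.161·2125/1.16 = 294.94 m².
Absorption from the other surfaces = 122·0.24 + 260·0.39 + 7·0.11 + 521·0.3 = 287.75 m², so the carpet must supply 7.19 m² over 138 m².
α = 7.19/138 = 0.052.

0.05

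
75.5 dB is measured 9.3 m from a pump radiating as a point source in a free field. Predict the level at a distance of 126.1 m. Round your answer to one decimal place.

52.9 dB

For a point source, L₂ = L₁ − 20·log₁₀(r₂/r₁).
L₂ = 75.5 − 20·log₁₀(126.1/9.3) = 75.5 − 22.645 = 52.86 dB.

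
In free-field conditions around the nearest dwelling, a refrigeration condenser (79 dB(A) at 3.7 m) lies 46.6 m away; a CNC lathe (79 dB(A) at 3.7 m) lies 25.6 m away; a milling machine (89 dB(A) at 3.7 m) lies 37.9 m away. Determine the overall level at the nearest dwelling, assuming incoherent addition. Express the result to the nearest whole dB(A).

70 dB(A)

First find each source's level at the receiver (point-source: −20·log₁₀(r/r_ref)), then combine on an intensity basis.
refrigeration condenser: 79 − 20·log₁₀(46.6/3.7) = 79 − 22.00 = 57.00 dB(A).
CNC lathe: 79 − 20·log₁₀(25.6/3.7) = 79 − 16.80 = 62.20 dB(A).
milling machine: 89 − 20·log₁₀(37.9/3.7) = 89 − 20.21 = 68.79 dB(A).
Σ 10^(L/10) = 9.731e+06 → L_total = 10·log₁₀(9.731e+06) = 69.88 dB(A).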